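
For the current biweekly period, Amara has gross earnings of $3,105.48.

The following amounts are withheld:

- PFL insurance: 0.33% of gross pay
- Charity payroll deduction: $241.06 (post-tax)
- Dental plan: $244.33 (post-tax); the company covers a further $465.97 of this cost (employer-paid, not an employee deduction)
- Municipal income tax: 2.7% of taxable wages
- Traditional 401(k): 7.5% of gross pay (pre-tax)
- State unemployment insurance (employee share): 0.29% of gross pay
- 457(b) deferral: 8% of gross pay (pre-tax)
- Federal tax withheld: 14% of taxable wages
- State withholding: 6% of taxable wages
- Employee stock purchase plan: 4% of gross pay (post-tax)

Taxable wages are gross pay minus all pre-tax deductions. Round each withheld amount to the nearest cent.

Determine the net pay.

457(b) deferral: $3,105.48 × 0.08 = $248.44
Traditional 401(k): $3,105.48 × 0.075 = $232.91
Pre-tax total = $248.44 + $232.91 = $481.35
Taxable wages = $3,105.48 − $481.35 = $2,624.13
State withholding: $2,624.13 × 0.06 = $157.45
Federal tax withheld: $2,624.13 × 0.14 = $367.38
Municipal income tax: $2,624.13 × 0.027 = $70.85
State unemployment insurance (employee share): $3,105.48 × 0.0029 = $9.01
PFL insurance: $3,105.48 × 0.0033 = $10.25
Dental plan: $244.33
Charity payroll deduction: $241.06
Employee stock purchase plan: $3,105.48 × 0.04 = $124.22
(Employer's $465.97 toward dental plan is not withheld from the employee.)
Total deductions = $248.44 + $232.91 + $157.45 + $367.38 + $70.85 + $9.01 + $10.25 + $244.33 + $241.06 + $124.22 = $1,705.90
Net pay = $3,105.48 − $1,705.90 = $1,399.58

$1,399.58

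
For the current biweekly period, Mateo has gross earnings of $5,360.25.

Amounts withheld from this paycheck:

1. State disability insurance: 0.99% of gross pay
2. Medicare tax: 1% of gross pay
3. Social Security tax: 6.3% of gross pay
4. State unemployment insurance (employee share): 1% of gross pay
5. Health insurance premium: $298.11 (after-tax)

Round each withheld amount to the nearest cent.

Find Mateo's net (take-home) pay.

$4,564.17

Medicare tax: $5,360.25 × 0.01 = $53.60
Social Security tax: $5,360.25 × 0.063 = $337.70
State unemployment insurance (employee share): $5,360.25 × 0.01 = $53.60
State disability insurance: $5,360.25 × 0.0099 = $53.07
Health insurance premium: $298.11
Total deductions = $53.60 + $337.70 + $53.60 + $53.07 + $298.11 = $796.08
Net pay = $5,360.25 − $796.08 = $4,564.17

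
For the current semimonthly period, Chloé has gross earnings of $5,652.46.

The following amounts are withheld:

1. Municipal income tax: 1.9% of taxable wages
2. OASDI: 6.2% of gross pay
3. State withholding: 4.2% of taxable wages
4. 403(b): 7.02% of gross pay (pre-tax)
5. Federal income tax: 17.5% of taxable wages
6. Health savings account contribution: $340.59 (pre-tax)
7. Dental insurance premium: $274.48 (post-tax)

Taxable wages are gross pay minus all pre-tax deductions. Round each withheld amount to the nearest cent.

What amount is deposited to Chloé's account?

403(b): $5,652.46 × 0.0702 = $396.80
Health savings account contribution: $340.59
Pre-tax total = $396.80 + $340.59 = $737.39
Taxable wages = $5,652.46 − $737.39 = $4,915.07
Municipal income tax: $4,915.07 × 0.019 = $93.39
State withholding: $4,915.07 × 0.042 = $206.43
Federal income tax: $4,915.07 × 0.175 = $860.14
OASDI: $5,652.46 × 0.062 = $350.45
Dental insurance premium: $274.48
Total deductions = $396.80 + $340.59 + $93.39 + $206.43 + $860.14 + $350.45 + $274.48 = $2,522.28
Net pay = $5,652.46 − $2,522.28 = $3,130.18

$3,130.18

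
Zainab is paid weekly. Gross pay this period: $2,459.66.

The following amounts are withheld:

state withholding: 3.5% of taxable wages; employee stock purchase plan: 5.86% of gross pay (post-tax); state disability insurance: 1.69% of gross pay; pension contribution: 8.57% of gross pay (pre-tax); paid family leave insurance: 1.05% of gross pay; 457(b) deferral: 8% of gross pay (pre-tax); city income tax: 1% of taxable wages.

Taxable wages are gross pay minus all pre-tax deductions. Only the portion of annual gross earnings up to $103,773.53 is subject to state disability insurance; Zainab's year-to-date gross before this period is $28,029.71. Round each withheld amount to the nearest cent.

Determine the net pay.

457(b) deferral: $2,459.66 × 0.08 = $196.77
Pension contribution: $2,459.66 × 0.0857 = $210.79
Pre-tax total = $196.77 + $210.79 = $407.56
Taxable wages = $2,459.66 − $407.56 = $2,052.10
City income tax: $2,052.10 × 0.01 = $20.52
State withholding: $2,052.10 × 0.035 = $71.82
Paid family leave insurance: $2,459.66 × 0.0105 = $25.83
State disability insurance: cap not yet reached, full $2,459.66 is subject → $2,459.66 × 0.0169 = $41.57
Employee stock purchase plan: $2,459.66 × 0.0586 = $144.14
Total deductions = $196.77 + $210.79 + $20.52 + $71.82 + $25.83 + $41.57 + $144.14 = $711.44
Net pay = $2,459.66 − $711.44 = $1,748.22

$1,748.22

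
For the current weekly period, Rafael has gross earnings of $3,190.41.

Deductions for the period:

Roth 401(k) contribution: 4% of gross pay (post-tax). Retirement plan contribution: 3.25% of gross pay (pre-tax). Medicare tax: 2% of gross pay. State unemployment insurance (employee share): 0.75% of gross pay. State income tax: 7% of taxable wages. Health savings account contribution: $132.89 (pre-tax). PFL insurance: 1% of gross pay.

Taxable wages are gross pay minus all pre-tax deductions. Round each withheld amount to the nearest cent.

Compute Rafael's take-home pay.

Retirement plan contribution: $3,190.41 × 0.0325 = $103.69
Health savings account contribution: $132.89
Pre-tax total = $103.69 + $132.89 = $236.58
Taxable wages = $3,190.41 − $236.58 = $2,953.83
State income tax: $2,953.83 × 0.07 = $206.77
State unemployment insurance (employee share): $3,190.41 × 0.0075 = $23.93
PFL insurance: $3,190.41 × 0.01 = $31.90
Medicare tax: $3,190.41 × 0.02 = $63.81
Roth 401(k) contribution: $3,190.41 × 0.04 = $127.62
Total deductions = $103.69 + $132.89 + $206.77 + $23.93 + $31.90 + $63.81 + $127.62 = $690.61
Net pay = $3,190.41 − $690.61 = $2,499.80

$2,499.80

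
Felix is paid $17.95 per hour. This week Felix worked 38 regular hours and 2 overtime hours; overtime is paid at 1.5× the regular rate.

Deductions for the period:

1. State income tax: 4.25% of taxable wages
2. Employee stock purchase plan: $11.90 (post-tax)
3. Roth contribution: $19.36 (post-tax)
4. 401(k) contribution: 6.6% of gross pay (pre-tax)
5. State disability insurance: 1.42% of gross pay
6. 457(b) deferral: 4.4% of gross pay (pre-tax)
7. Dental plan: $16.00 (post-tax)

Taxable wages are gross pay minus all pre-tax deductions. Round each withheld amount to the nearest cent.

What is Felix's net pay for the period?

$569.45

Regular pay: 38 × $17.95 = $682.10
Overtime pay: 2 × $17.95 × 1.5 = $53.85
Gross pay = $682.10 + $53.85 = $735.95
401(k) contribution: $735.95 × 0.066 = $48.57
457(b) deferral: $735.95 × 0.044 = $32.38
Pre-tax total = $48.57 + $32.38 = $80.95
Taxable wages = $735.95 − $80.95 = $655.00
State income tax: $655.00 × 0.0425 = $27.84
State disability insurance: $735.95 × 0.0142 = $10.45
Dental plan: $16.00
Employee stock purchase plan: $11.90
Roth contribution: $19.36
Total deductions = $48.57 + $32.38 + $27.84 + $10.45 + $16.00 + $11.90 + $19.36 = $166.50
Net pay = $735.95 − $166.50 = $569.45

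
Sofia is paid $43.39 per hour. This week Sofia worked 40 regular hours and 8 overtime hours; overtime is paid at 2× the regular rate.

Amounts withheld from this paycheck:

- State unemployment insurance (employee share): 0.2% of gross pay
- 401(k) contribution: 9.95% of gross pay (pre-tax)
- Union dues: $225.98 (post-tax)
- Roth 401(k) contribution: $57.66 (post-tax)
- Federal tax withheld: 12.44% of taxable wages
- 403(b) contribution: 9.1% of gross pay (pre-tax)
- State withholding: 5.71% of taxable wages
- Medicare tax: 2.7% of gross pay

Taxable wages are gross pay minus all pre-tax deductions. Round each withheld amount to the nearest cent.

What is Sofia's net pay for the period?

Regular pay: 40 × $43.39 = $1,735.60
Overtime pay: 8 × $43.39 × 2 = $694.24
Gross pay = $1,735.60 + $694.24 = $2,429.84
403(b) contribution: $2,429.84 × 0.091 = $221.12
401(k) contribution: $2,429.84 × 0.0995 = $241.77
Pre-tax total = $221.12 + $241.77 = $462.89
Taxable wages = $2,429.84 − $462.89 = $1,966.95
Federal tax withheld: $1,966.95 × 0.1244 = $244.69
State withholding: $1,966.95 × 0.0571 = $112.31
Medicare tax: $2,429.84 × 0.027 = $65.61
State unemployment insurance (employee share): $2,429.84 × 0.002 = $4.86
Union dues: $225.98
Roth 401(k) contribution: $57.66
Total deductions = $221.12 + $241.77 + $244.69 + $112.31 + $65.61 + $4.86 + $225.98 + $57.66 = $1,174.00
Net pay = $2,429.84 − $1,174.00 = $1,255.84

$1,255.84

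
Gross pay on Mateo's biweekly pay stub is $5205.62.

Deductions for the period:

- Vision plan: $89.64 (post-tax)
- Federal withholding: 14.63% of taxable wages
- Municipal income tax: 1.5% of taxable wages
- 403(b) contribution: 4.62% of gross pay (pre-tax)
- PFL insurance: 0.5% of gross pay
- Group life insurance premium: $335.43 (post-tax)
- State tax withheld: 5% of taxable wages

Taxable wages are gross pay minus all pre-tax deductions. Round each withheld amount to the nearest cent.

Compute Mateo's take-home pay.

403(b) contribution: $5205.62 × 0.0462 = $240.50
Taxable wages = $5205.62 − $240.50 = $4965.12
Municipal income tax: $4965.12 × 0.015 = $74.48
State tax withheld: $4965.12 × 0.05 = $248.26
Federal withholding: $4965.12 × 0.1463 = $726.40
PFL insurance: $5205.62 × 0.005 = $26.03
Vision plan: $89.64
Group life insurance premium: $335.43
Total deductions = $240.50 + $74.48 + $248.26 + $726.40 + $26.03 + $89.64 + $335.43 = $1740.74
Net pay = $5205.62 − $1740.74 = $3464.88

$3464.88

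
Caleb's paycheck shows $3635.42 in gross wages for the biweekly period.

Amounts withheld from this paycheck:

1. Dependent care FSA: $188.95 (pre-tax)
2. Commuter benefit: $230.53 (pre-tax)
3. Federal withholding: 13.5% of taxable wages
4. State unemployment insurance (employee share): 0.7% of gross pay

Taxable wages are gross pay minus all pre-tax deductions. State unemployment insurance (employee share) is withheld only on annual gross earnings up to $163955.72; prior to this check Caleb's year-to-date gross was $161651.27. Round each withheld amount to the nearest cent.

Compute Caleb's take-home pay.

$2765.66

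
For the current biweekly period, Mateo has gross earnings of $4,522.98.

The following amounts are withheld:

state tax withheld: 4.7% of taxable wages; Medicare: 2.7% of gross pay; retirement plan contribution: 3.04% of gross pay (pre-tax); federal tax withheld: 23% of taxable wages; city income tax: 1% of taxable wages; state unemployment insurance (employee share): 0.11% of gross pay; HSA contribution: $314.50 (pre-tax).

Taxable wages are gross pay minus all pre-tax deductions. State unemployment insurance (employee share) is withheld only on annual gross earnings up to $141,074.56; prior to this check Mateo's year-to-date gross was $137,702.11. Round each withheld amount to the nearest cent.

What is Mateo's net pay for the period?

$2,776.77

Retirement plan contribution: $4,522.98 × 0.0304 = $137.50
HSA contribution: $314.50
Pre-tax total = $137.50 + $314.50 = $452.00
Taxable wages = $4,522.98 − $452.00 = $4,070.98
State tax withheld: $4,070.98 × 0.047 = $191.34
Federal tax withheld: $4,070.98 × 0.23 = $936.33
City income tax: $4,070.98 × 0.01 = $40.71
State unemployment insurance (employee share): only $141,074.56 − $137,702.11 = $3,372.45 of this check is subject → $3,372.45 × 0.0011 = $3.71
Medicare: $4,522.98 × 0.027 = $122.12
Total deductions = $137.50 + $314.50 + $191.34 + $936.33 + $40.71 + $3.71 + $122.12 = $1,746.21
Net pay = $4,522.98 − $1,746.21 = $2,776.77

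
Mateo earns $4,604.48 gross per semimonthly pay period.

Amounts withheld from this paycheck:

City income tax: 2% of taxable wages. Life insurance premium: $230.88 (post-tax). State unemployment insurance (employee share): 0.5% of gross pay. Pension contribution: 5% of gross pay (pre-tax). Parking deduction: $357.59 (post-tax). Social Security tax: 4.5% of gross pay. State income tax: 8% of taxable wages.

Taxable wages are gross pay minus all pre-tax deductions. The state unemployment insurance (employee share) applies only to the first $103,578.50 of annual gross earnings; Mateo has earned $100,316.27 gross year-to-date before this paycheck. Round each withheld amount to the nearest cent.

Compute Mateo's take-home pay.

$3,124.85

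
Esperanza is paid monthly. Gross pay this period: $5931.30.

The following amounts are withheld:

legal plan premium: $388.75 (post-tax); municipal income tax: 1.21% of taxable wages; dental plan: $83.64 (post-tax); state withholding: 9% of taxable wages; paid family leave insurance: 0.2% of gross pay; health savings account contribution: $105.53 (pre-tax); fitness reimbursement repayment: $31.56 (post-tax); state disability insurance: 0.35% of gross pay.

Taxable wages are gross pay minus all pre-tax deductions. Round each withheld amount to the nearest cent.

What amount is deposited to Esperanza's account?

$4694.39

Health savings account contribution: $105.53
Taxable wages = $5931.30 − $105.53 = $5825.77
State withholding: $5825.77 × 0.09 = $524.32
Municipal income tax: $5825.77 × 0.0121 = $70.49
State disability insurance: $5931.30 × 0.0035 = $20.76
Paid family leave insurance: $5931.30 × 0.002 = $11.86
Fitness reimbursement repayment: $31.56
Legal plan premium: $388.75
Dental plan: $83.64
Total deductions = $105.53 + $524.32 + $70.49 + $20.76 + $11.86 + $31.56 + $388.75 + $83.64 = $1236.91
Net pay = $5931.30 − $1236.91 = $4694.39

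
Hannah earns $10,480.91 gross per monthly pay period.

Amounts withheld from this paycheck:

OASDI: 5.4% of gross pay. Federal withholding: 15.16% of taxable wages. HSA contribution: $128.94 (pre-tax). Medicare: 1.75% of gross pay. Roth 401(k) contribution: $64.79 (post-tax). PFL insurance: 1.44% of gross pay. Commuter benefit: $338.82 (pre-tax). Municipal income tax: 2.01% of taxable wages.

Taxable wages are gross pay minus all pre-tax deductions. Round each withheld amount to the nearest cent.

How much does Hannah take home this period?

Commuter benefit: $338.82
HSA contribution: $128.94
Pre-tax total = $338.82 + $128.94 = $467.76
Taxable wages = $10,480.91 − $467.76 = $10,013.15
Federal withholding: $10,013.15 × 0.1516 = $1,517.99
Municipal income tax: $10,013.15 × 0.0201 = $201.26
Medicare: $10,480.91 × 0.0175 = $183.42
OASDI: $10,480.91 × 0.054 = $565.97
PFL insurance: $10,480.91 × 0.0144 = $150.93
Roth 401(k) contribution: $64.79
Total deductions = $338.82 + $128.94 + $1,517.99 + $201.26 + $183.42 + $565.97 + $150.93 + $64.79 = $3,152.12
Net pay = $10,480.91 − $3,152.12 = $7,328.79

$7,328.79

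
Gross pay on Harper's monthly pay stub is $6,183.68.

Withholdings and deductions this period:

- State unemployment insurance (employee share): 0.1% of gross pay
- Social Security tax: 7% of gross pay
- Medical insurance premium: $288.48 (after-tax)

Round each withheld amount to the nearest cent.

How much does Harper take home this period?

$5,456.16

State unemployment insurance (employee share): $6,183.68 × 0.001 = $6.18
Social Security tax: $6,183.68 × 0.07 = $432.86
Medical insurance premium: $288.48
Total deductions = $6.18 + $432.86 + $288.48 = $727.52
Net pay = $6,183.68 − $727.52 = $5,456.16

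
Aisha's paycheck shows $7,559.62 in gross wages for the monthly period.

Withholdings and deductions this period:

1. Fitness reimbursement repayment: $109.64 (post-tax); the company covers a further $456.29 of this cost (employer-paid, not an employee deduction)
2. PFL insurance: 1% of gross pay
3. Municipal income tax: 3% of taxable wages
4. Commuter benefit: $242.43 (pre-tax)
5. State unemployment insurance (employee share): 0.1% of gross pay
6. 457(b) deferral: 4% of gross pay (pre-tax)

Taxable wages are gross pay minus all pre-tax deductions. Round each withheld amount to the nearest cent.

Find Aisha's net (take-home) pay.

$6,611.57

457(b) deferral: $7,559.62 × 0.04 = $302.38
Commuter benefit: $242.43
Pre-tax total = $302.38 + $242.43 = $544.81
Taxable wages = $7,559.62 − $544.81 = $7,014.81
Municipal income tax: $7,014.81 × 0.03 = $210.44
State unemployment insurance (employee share): $7,559.62 × 0.001 = $7.56
PFL insurance: $7,559.62 × 0.01 = $75.60
Fitness reimbursement repayment: $109.64
(Employer's $456.29 toward fitness reimbursement repayment is not withheld from the employee.)
Total deductions = $302.38 + $242.43 + $210.44 + $7.56 + $75.60 + $109.64 = $948.05
Net pay = $7,559.62 − $948.05 = $6,611.57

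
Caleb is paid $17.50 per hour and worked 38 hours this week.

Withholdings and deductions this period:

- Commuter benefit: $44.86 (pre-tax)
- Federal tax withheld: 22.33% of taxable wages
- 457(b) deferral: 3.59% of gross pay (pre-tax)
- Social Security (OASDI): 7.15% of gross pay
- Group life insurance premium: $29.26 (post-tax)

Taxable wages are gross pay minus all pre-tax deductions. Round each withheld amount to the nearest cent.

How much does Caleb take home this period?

Gross pay: 38 × $17.50 = $665.00
Commuter benefit: $44.86
457(b) deferral: $665.00 × 0.0359 = $23.87
Pre-tax total = $44.86 + $23.87 = $68.73
Taxable wages = $665.00 − $68.73 = $596.27
Federal tax withheld: $596.27 × 0.2233 = $133.15
Social Security (OASDI): $665.00 × 0.0715 = $47.55
Group life insurance premium: $29.26
Total deductions = $44.86 + $23.87 + $133.15 + $47.55 + $29.26 = $278.69
Net pay = $665.00 − $278.69 = $386.31

$386.31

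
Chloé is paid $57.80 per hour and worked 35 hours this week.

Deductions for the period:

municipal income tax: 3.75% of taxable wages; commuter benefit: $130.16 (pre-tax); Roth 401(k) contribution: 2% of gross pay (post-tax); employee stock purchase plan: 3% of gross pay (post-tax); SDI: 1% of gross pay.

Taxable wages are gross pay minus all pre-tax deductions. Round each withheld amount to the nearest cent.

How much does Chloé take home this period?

Gross pay: 35 × $57.80 = $2023.00
Commuter benefit: $130.16
Taxable wages = $2023.00 − $130.16 = $1892.84
Municipal income tax: $1892.84 × 0.0375 = $70.98
SDI: $2023.00 × 0.01 = $20.23
Employee stock purchase plan: $2023.00 × 0.03 = $60.69
Roth 401(k) contribution: $2023.00 × 0.02 = $40.46
Total deductions = $130.16 + $70.98 + $20.23 + $60.69 + $40.46 = $322.52
Net pay = $2023.00 − $322.52 = $1700.48

$1700.48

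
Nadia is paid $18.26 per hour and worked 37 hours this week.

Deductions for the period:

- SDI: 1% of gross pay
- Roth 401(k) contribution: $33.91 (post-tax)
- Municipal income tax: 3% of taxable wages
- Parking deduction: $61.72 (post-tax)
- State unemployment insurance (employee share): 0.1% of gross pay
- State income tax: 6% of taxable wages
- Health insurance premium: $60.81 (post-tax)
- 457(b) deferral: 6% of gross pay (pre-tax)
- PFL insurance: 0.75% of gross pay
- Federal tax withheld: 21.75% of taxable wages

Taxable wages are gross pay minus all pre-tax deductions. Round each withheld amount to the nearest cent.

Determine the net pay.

Gross pay: 37 × $18.26 = $675.62
457(b) deferral: $675.62 × 0.06 = $40.54
Taxable wages = $675.62 − $40.54 = $635.08
State income tax: $635.08 × 0.06 = $38.10
Federal tax withheld: $635.08 × 0.2175 = $138.13
Municipal income tax: $635.08 × 0.03 = $19.05
SDI: $675.62 × 0.01 = $6.76
PFL insurance: $675.62 × 0.0075 = $5.07
State unemployment insurance (employee share): $675.62 × 0.001 = $0.68
Health insurance premium: $60.81
Parking deduction: $61.72
Roth 401(k) contribution: $33.91
Total deductions = $40.54 + $38.10 + $138.13 + $19.05 + $6.76 + $5.07 + $0.68 + $60.81 + $61.72 + $33.91 = $404.77
Net pay = $675.62 − $404.77 = $270.85

$270.85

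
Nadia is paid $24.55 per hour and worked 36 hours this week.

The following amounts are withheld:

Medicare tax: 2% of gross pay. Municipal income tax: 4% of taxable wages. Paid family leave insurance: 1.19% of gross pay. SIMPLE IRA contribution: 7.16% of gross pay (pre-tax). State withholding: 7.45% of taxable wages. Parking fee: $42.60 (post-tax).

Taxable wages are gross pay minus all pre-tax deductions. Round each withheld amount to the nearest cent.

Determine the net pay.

$655.77

Gross pay: 36 × $24.55 = $883.80
SIMPLE IRA contribution: $883.80 × 0.0716 = $63.28
Taxable wages = $883.80 − $63.28 = $820.52
State withholding: $820.52 × 0.0745 = $61.13
Municipal income tax: $820.52 × 0.04 = $32.82
Medicare tax: $883.80 × 0.02 = $17.68
Paid family leave insurance: $883.80 × 0.0119 = $10.52
Parking fee: $42.60
Total deductions = $63.28 + $61.13 + $32.82 + $17.68 + $10.52 + $42.60 = $228.03
Net pay = $883.80 − $228.03 = $655.77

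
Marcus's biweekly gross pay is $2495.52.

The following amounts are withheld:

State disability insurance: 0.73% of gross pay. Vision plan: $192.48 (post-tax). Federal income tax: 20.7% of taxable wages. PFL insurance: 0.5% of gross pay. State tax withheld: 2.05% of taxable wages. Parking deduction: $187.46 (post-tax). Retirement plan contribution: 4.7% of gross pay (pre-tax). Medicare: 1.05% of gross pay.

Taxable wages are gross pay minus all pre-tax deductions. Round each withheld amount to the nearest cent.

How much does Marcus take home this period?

$1400.35

Retirement plan contribution: $2495.52 × 0.047 = $117.29
Taxable wages = $2495.52 − $117.29 = $2378.23
Federal income tax: $2378.23 × 0.207 = $492.29
State tax withheld: $2378.23 × 0.0205 = $48.75
Medicare: $2495.52 × 0.0105 = $26.20
State disability insurance: $2495.52 × 0.0073 = $18.22
PFL insurance: $2495.52 × 0.005 = $12.48
Parking deduction: $187.46
Vision plan: $192.48
Total deductions = $117.29 + $492.29 + $48.75 + $26.20 + $18.22 + $12.48 + $187.46 + $192.48 = $1095.17
Net pay = $2495.52 − $1095.17 = $1400.35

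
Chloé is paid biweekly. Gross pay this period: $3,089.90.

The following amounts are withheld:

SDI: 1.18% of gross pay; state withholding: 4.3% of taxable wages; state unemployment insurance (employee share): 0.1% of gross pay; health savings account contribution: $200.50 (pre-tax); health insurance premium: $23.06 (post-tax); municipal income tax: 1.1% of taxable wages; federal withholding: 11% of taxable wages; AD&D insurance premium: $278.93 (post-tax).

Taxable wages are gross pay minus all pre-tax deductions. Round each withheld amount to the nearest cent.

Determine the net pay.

Health savings account contribution: $200.50
Taxable wages = $3,089.90 − $200.50 = $2,889.40
Municipal income tax: $2,889.40 × 0.011 = $31.78
Federal withholding: $2,889.40 × 0.11 = $317.83
State withholding: $2,889.40 × 0.043 = $124.24
SDI: $3,089.90 × 0.0118 = $36.46
State unemployment insurance (employee share): $3,089.90 × 0.001 = $3.09
Health insurance premium: $23.06
AD&D insurance premium: $278.93
Total deductions = $200.50 + $31.78 + $317.83 + $124.24 + $36.46 + $3.09 + $23.06 + $278.93 = $1,015.89
Net pay = $3,089.90 − $1,015.89 = $2,074.01

$2,074.01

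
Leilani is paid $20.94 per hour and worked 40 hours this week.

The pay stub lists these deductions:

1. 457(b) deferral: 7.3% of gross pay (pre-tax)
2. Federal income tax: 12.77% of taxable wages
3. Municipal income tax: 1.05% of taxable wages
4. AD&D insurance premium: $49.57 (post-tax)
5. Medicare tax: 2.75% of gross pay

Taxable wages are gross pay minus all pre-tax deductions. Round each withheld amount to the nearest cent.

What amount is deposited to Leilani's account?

Gross pay: 40 × $20.94 = $837.60
457(b) deferral: $837.60 × 0.073 = $61.14
Taxable wages = $837.60 − $61.14 = $776.46
Municipal income tax: $776.46 × 0.0105 = $8.15
Federal income tax: $776.46 × 0.1277 = $99.15
Medicare tax: $837.60 × 0.0275 = $23.03
AD&D insurance premium: $49.57
Total deductions = $61.14 + $8.15 + $99.15 + $23.03 + $49.57 = $241.04
Net pay = $837.60 − $241.04 = $596.56

$596.56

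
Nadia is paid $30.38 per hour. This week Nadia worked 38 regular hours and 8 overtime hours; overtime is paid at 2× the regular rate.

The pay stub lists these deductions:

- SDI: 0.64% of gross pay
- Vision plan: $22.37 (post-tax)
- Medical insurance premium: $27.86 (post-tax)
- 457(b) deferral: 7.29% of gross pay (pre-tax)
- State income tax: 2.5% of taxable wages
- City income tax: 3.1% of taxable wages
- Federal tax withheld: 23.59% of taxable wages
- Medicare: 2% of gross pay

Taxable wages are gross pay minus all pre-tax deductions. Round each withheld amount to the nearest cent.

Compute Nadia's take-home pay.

Regular pay: 38 × $30.38 = $1,154.44
Overtime pay: 8 × $30.38 × 2 = $486.08
Gross pay = $1,154.44 + $486.08 = $1,640.52
457(b) deferral: $1,640.52 × 0.0729 = $119.59
Taxable wages = $1,640.52 − $119.59 = $1,520.93
City income tax: $1,520.93 × 0.031 = $47.15
State income tax: $1,520.93 × 0.025 = $38.02
Federal tax withheld: $1,520.93 × 0.2359 = $358.79
SDI: $1,640.52 × 0.0064 = $10.50
Medicare: $1,640.52 × 0.02 = $32.81
Vision plan: $22.37
Medical insurance premium: $27.86
Total deductions = $119.59 + $47.15 + $38.02 + $358.79 + $10.50 + $32.81 + $22.37 + $27.86 = $657.09
Net pay = $1,640.52 − $657.09 = $983.43

$983.43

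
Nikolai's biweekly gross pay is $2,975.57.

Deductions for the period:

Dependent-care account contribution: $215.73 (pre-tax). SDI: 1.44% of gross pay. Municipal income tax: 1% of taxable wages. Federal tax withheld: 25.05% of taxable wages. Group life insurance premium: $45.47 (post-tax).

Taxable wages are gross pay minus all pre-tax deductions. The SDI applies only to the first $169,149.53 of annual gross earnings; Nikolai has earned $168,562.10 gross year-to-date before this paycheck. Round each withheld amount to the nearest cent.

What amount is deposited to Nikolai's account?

$1,986.97

Dependent-care account contribution: $215.73
Taxable wages = $2,975.57 − $215.73 = $2,759.84
Municipal income tax: $2,759.84 × 0.01 = $27.60
Federal tax withheld: $2,759.84 × 0.2505 = $691.34
SDI: only $169,149.53 − $168,562.10 = $587.43 of this check is subject → $587.43 × 0.0144 = $8.46
Group life insurance premium: $45.47
Total deductions = $215.73 + $27.60 + $691.34 + $8.46 + $45.47 = $988.60
Net pay = $2,975.57 − $988.60 = $1,986.97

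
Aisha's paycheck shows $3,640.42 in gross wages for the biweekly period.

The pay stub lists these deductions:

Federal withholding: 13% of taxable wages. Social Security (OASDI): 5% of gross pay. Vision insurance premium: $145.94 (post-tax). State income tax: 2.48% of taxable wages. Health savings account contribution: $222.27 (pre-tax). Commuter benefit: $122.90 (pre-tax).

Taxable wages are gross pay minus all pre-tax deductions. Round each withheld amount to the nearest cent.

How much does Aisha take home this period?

Commuter benefit: $122.90
Health savings account contribution: $222.27
Pre-tax total = $122.90 + $222.27 = $345.17
Taxable wages = $3,640.42 − $345.17 = $3,295.25
Federal withholding: $3,295.25 × 0.13 = $428.38
State income tax: $3,295.25 × 0.0248 = $81.72
Social Security (OASDI): $3,640.42 × 0.05 = $182.02
Vision insurance premium: $145.94
Total deductions = $122.90 + $222.27 + $428.38 + $81.72 + $182.02 + $145.94 = $1,183.23
Net pay = $3,640.42 − $1,183.23 = $2,457.19

$2,457.19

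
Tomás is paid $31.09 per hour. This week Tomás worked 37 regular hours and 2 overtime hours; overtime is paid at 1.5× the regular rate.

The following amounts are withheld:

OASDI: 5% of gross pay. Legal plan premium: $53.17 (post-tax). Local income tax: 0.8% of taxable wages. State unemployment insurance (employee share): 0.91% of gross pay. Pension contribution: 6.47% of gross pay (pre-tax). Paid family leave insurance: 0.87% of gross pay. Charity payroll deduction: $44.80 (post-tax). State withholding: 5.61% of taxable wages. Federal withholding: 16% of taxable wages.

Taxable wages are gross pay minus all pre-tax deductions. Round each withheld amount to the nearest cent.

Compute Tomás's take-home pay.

Regular pay: 37 × $31.09 = $1,150.33
Overtime pay: 2 × $31.09 × 1.5 = $93.27
Gross pay = $1,150.33 + $93.27 = $1,243.60
Pension contribution: $1,243.60 × 0.0647 = $80.46
Taxable wages = $1,243.60 − $80.46 = $1,163.14
State withholding: $1,163.14 × 0.0561 = $65.25
Federal withholding: $1,163.14 × 0.16 = $186.10
Local income tax: $1,163.14 × 0.008 = $9.31
OASDI: $1,243.60 × 0.05 = $62.18
Paid family leave insurance: $1,243.60 × 0.0087 = $10.82
State unemployment insurance (employee share): $1,243.60 × 0.0091 = $11.32
Legal plan premium: $53.17
Charity payroll deduction: $44.80
Total deductions = $80.46 + $65.25 + $186.10 + $9.31 + $62.18 + $10.82 + $11.32 + $53.17 + $44.80 = $523.41
Net pay = $1,243.60 − $523.41 = $720.19

$720.19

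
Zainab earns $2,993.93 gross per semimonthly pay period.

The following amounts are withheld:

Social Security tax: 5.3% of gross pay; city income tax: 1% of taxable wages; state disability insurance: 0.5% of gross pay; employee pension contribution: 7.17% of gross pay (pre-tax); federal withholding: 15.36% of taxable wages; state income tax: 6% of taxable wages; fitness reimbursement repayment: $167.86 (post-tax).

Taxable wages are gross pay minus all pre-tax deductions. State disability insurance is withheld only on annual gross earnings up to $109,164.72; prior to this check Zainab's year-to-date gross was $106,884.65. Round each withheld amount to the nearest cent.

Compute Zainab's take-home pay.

$1,819.88

Employee pension contribution: $2,993.93 × 0.0717 = $214.66
Taxable wages = $2,993.93 − $214.66 = $2,779.27
City income tax: $2,779.27 × 0.01 = $27.79
State income tax: $2,779.27 × 0.06 = $166.76
Federal withholding: $2,779.27 × 0.1536 = $426.90
State disability insurance: only $109,164.72 − $106,884.65 = $2,280.07 of this check is subject → $2,280.07 × 0.005 = $11.40
Social Security tax: $2,993.93 × 0.053 = $158.68
Fitness reimbursement repayment: $167.86
Total deductions = $214.66 + $27.79 + $166.76 + $426.90 + $11.40 + $158.68 + $167.86 = $1,174.05
Net pay = $2,993.93 − $1,174.05 = $1,819.88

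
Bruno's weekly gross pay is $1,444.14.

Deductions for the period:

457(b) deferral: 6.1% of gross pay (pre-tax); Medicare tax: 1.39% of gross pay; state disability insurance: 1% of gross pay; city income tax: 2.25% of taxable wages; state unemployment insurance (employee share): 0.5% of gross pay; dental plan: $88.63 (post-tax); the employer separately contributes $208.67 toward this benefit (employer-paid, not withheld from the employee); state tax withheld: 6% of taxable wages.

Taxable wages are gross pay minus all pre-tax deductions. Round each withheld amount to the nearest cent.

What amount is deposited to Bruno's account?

457(b) deferral: $1,444.14 × 0.061 = $88.09
Taxable wages = $1,444.14 − $88.09 = $1,356.05
City income tax: $1,356.05 × 0.0225 = $30.51
State tax withheld: $1,356.05 × 0.06 = $81.36
State disability insurance: $1,444.14 × 0.01 = $14.44
Medicare tax: $1,444.14 × 0.0139 = $20.07
State unemployment insurance (employee share): $1,444.14 × 0.005 = $7.22
Dental plan: $88.63
(Employer's $208.67 toward dental plan is not withheld from the employee.)
Total deductions = $88.09 + $30.51 + $81.36 + $14.44 + $20.07 + $7.22 + $88.63 = $330.32
Net pay = $1,444.14 − $330.32 = $1,113.82

$1,113.82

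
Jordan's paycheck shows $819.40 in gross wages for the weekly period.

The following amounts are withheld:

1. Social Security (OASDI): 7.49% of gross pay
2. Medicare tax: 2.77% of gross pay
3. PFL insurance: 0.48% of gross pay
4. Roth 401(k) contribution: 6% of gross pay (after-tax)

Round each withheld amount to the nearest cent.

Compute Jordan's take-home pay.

$682.24

Social Security (OASDI): $819.40 × 0.0749 = $61.37
PFL insurance: $819.40 × 0.0048 = $3.93
Medicare tax: $819.40 × 0.0277 = $22.70
Roth 401(k) contribution: $819.40 × 0.06 = $49.16
Total deductions = $61.37 + $3.93 + $22.70 + $49.16 = $137.16
Net pay = $819.40 − $137.16 = $682.24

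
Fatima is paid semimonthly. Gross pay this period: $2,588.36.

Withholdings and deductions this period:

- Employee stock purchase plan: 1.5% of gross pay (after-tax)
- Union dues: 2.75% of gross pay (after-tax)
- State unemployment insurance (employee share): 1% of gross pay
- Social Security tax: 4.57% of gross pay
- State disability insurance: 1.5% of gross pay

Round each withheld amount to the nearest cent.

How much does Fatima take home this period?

$2,295.35

Social Security tax: $2,588.36 × 0.0457 = $118.29
State disability insurance: $2,588.36 × 0.015 = $38.83
State unemployment insurance (employee share): $2,588.36 × 0.01 = $25.88
Union dues: $2,588.36 × 0.0275 = $71.18
Employee stock purchase plan: $2,588.36 × 0.015 = $38.83
Total deductions = $118.29 + $38.83 + $25.88 + $71.18 + $38.83 = $293.01
Net pay = $2,588.36 − $293.01 = $2,295.35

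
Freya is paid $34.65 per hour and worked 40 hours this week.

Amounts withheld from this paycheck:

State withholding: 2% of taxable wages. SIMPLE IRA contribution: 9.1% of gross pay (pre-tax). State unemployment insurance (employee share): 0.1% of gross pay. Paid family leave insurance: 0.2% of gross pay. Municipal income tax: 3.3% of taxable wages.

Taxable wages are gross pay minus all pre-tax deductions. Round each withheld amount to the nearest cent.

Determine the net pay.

$1,188.93

Gross pay: 40 × $34.65 = $1,386.00
SIMPLE IRA contribution: $1,386.00 × 0.091 = $126.13
Taxable wages = $1,386.00 − $126.13 = $1,259.87
State withholding: $1,259.87 × 0.02 = $25.20
Municipal income tax: $1,259.87 × 0.033 = $41.58
State unemployment insurance (employee share): $1,386.00 × 0.001 = $1.39
Paid family leave insurance: $1,386.00 × 0.002 = $2.77
Total deductions = $126.13 + $25.20 + $41.58 + $1.39 + $2.77 = $197.07
Net pay = $1,386.00 − $197.07 = $1,188.93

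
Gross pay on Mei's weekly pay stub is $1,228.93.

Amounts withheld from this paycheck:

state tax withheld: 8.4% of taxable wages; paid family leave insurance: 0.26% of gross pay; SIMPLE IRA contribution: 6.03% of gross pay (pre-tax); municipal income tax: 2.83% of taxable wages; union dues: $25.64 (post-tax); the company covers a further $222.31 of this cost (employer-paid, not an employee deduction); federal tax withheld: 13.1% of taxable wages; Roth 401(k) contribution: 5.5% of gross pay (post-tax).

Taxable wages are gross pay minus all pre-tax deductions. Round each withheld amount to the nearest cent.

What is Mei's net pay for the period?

$777.43

SIMPLE IRA contribution: $1,228.93 × 0.0603 = $74.10
Taxable wages = $1,228.93 − $74.10 = $1,154.83
Municipal income tax: $1,154.83 × 0.0283 = $32.68
State tax withheld: $1,154.83 × 0.084 = $97.01
Federal tax withheld: $1,154.83 × 0.131 = $151.28
Paid family leave insurance: $1,228.93 × 0.0026 = $3.20
Union dues: $25.64
Roth 401(k) contribution: $1,228.93 × 0.055 = $67.59
(Employer's $222.31 toward union dues is not withheld from the employee.)
Total deductions = $74.10 + $32.68 + $97.01 + $151.28 + $3.20 + $25.64 + $67.59 = $451.50
Net pay = $1,228.93 − $451.50 = $777.43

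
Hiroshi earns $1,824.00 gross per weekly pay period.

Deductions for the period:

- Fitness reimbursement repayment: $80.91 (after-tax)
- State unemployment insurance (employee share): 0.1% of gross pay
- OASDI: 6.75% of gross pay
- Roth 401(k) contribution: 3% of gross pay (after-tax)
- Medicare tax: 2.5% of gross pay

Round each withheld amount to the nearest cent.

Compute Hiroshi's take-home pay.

$1,517.83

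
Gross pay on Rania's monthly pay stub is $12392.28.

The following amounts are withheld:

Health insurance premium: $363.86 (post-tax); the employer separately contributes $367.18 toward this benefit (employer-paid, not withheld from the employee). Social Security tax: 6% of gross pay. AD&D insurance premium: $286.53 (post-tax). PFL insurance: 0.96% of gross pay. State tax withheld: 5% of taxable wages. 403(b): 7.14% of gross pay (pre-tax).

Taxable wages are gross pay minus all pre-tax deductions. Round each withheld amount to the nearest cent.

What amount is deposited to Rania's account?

$9419.20

403(b): $12392.28 × 0.0714 = $884.81
Taxable wages = $12392.28 − $884.81 = $11507.47
State tax withheld: $11507.47 × 0.05 = $575.37
Social Security tax: $12392.28 × 0.06 = $743.54
PFL insurance: $12392.28 × 0.0096 = $118.97
Health insurance premium: $363.86
AD&D insurance premium: $286.53
(Employer's $367.18 toward health insurance premium is not withheld from the employee.)
Total deductions = $884.81 + $575.37 + $743.54 + $118.97 + $363.86 + $286.53 = $2973.08
Net pay = $12392.28 − $2973.08 = $9419.20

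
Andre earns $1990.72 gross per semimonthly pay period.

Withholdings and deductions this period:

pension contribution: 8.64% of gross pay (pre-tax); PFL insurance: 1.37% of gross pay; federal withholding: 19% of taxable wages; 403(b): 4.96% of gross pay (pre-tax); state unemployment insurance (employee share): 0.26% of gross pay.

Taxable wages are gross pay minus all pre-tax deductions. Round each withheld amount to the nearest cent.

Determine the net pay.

$1360.73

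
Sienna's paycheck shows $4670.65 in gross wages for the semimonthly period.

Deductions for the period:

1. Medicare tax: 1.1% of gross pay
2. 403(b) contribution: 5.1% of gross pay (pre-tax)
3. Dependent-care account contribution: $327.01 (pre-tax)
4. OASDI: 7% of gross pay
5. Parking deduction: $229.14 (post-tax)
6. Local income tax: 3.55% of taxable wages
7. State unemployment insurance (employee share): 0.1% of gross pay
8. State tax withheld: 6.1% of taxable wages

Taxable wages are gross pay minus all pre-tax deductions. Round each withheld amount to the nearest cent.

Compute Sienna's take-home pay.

$3097.13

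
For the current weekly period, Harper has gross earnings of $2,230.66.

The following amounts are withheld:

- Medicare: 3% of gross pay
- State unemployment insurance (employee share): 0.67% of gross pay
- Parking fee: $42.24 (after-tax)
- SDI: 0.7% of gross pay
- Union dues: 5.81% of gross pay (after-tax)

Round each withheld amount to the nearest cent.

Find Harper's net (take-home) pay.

$1,961.34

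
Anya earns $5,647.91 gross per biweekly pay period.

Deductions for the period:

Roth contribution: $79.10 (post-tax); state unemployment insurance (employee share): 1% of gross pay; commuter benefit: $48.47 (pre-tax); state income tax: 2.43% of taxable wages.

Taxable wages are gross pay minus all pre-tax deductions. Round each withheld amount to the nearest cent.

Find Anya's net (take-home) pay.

$5,327.79

Commuter benefit: $48.47
Taxable wages = $5,647.91 − $48.47 = $5,599.44
State income tax: $5,599.44 × 0.0243 = $136.07
State unemployment insurance (employee share): $5,647.91 × 0.01 = $56.48
Roth contribution: $79.10
Total deductions = $48.47 + $136.07 + $56.48 + $79.10 = $320.12
Net pay = $5,647.91 − $320.12 = $5,327.79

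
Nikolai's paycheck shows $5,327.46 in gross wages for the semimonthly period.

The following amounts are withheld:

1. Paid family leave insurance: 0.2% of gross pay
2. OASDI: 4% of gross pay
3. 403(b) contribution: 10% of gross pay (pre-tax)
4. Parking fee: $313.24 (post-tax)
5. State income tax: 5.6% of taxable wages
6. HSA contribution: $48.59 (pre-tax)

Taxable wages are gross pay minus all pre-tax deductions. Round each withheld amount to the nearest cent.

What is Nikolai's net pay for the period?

HSA contribution: $48.59
403(b) contribution: $5,327.46 × 0.1 = $532.75
Pre-tax total = $48.59 + $532.75 = $581.34
Taxable wages = $5,327.46 − $581.34 = $4,746.12
State income tax: $4,746.12 × 0.056 = $265.78
OASDI: $5,327.46 × 0.04 = $213.10
Paid family leave insurance: $5,327.46 × 0.002 = $10.65
Parking fee: $313.24
Total deductions = $48.59 + $532.75 + $265.78 + $213.10 + $10.65 + $313.24 = $1,384.11
Net pay = $5,327.46 − $1,384.11 = $3,943.35

$3,943.35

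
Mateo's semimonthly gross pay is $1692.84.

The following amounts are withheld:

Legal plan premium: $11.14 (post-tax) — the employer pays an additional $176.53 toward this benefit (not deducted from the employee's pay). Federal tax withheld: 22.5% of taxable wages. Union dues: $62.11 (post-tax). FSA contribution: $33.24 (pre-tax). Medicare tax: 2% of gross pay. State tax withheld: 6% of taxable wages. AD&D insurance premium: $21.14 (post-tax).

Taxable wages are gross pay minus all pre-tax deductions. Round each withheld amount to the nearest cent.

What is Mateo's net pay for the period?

$1058.36

FSA contribution: $33.24
Taxable wages = $1692.84 − $33.24 = $1659.60
Federal tax withheld: $1659.60 × 0.225 = $373.41
State tax withheld: $1659.60 × 0.06 = $99.58
Medicare tax: $1692.84 × 0.02 = $33.86
Union dues: $62.11
AD&D insurance premium: $21.14
Legal plan premium: $11.14
(Employer's $176.53 toward legal plan premium is not withheld from the employee.)
Total deductions = $33.24 + $373.41 + $99.58 + $33.86 + $62.11 + $21.14 + $11.14 = $634.48
Net pay = $1692.84 − $634.48 = $1058.36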